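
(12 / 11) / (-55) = -12 / 605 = -0.02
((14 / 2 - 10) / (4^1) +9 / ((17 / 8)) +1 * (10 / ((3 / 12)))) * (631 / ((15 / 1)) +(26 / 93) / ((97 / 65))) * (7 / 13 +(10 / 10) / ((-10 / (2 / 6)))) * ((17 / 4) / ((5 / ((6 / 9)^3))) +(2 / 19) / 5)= 863506620389 / 3409126110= 253.29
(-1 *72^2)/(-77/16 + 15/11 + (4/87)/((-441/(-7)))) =5000776704/3326263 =1503.42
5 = 5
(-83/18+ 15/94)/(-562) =1883/237726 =0.01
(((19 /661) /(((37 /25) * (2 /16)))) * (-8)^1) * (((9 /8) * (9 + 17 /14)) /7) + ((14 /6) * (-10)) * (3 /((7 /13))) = -158236390 /1198393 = -132.04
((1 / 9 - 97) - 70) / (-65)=1502 / 585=2.57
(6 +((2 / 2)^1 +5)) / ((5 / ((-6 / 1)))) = -72 / 5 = -14.40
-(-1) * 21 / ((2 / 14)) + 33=180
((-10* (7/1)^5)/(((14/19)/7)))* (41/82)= -1596665/2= -798332.50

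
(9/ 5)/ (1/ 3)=27/ 5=5.40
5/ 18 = 0.28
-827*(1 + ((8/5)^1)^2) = -73603/25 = -2944.12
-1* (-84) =84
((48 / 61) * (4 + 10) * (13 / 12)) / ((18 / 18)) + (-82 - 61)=-7995 / 61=-131.07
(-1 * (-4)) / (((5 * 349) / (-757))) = -3028 / 1745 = -1.74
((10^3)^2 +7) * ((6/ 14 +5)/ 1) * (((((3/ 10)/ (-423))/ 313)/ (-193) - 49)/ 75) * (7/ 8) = -79300053467488597/ 25553007000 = -3103355.06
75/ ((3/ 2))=50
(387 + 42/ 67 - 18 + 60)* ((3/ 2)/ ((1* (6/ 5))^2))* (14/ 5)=335825/ 268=1253.08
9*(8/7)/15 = 0.69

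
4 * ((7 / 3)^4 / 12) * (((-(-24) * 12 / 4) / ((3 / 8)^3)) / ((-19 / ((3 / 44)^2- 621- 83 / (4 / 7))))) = 911812057856 / 1675971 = 544050.02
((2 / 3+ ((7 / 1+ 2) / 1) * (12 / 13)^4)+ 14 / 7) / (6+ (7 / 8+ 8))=0.62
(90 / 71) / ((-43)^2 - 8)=90 / 130711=0.00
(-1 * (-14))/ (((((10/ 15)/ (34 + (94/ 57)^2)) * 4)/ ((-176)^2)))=6467122816/ 1083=5971489.21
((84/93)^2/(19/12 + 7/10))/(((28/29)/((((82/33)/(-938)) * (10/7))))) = -0.00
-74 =-74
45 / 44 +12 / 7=843 / 308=2.74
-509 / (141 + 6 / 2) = -509 / 144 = -3.53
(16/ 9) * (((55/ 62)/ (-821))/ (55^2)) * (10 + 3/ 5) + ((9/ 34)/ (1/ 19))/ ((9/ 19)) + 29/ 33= 24621919259/ 2141701650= 11.50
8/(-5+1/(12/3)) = -32/19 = -1.68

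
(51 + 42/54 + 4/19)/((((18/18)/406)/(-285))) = -18046700/3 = -6015566.67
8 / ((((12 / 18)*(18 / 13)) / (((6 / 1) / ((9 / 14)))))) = 728 / 9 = 80.89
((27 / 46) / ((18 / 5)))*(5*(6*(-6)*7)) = -4725 / 23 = -205.43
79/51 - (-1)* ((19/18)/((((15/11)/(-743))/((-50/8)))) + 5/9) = 13207123/3672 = 3596.71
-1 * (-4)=4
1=1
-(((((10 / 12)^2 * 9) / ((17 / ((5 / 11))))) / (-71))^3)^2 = -3814697265625 / 22436736083599722763118546944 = -0.00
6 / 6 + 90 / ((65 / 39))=55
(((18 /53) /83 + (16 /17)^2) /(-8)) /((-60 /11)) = 6222403 /305114640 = 0.02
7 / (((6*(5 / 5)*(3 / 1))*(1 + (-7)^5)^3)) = -7 / 85440854423088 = -0.00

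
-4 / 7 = -0.57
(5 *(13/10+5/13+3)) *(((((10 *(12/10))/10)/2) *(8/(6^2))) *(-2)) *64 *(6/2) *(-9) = 701568/65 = 10793.35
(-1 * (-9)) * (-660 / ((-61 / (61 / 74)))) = 2970 / 37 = 80.27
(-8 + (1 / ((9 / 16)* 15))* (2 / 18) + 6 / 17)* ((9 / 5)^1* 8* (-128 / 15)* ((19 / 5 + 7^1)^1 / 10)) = 161462272 / 159375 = 1013.10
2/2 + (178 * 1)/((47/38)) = 144.91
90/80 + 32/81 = 985/648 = 1.52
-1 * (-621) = 621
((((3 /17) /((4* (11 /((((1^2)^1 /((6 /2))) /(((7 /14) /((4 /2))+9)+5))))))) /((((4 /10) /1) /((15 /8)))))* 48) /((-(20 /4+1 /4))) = -100 /24871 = -0.00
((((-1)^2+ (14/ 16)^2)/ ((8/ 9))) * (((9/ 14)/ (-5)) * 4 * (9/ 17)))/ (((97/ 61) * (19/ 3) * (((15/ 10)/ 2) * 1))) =-5024997/ 70181440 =-0.07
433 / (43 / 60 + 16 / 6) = 25980 / 203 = 127.98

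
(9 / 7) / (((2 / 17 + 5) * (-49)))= -51 / 9947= -0.01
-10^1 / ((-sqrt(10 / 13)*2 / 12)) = 6*sqrt(130) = 68.41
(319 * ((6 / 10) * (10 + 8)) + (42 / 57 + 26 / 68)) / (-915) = -3710537 / 985150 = -3.77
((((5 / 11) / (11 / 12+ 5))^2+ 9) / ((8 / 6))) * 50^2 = 10299841875 / 609961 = 16886.07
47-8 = 39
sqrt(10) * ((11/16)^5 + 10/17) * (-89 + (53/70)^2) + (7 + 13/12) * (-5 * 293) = -142105/12 - 5729678566457 * sqrt(10)/87346380800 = -12049.52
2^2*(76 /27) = 304 /27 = 11.26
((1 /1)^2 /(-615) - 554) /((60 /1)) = -9.23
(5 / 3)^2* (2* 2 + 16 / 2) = 100 / 3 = 33.33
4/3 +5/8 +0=47/24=1.96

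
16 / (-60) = -0.27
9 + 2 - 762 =-751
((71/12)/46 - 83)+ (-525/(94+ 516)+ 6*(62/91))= -244041691/3064152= -79.64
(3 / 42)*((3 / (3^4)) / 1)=1 / 378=0.00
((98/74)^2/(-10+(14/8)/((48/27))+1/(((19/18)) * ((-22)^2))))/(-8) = 44159192/1815615715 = 0.02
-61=-61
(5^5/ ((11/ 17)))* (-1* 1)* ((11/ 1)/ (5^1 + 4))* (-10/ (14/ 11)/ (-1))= -2921875/ 63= -46378.97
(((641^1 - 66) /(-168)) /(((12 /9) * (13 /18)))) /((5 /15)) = -15525 /1456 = -10.66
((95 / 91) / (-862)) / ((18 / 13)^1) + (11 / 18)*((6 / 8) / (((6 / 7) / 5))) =387055 / 144816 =2.67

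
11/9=1.22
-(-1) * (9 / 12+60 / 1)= 243 / 4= 60.75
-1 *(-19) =19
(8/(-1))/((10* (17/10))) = -8/17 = -0.47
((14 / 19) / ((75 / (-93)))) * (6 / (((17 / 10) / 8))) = -41664 / 1615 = -25.80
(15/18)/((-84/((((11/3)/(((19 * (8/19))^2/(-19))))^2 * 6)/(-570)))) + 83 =1542097147/18579456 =83.00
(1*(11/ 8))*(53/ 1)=583/ 8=72.88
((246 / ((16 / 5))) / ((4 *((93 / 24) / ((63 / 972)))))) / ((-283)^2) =1435 / 357517296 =0.00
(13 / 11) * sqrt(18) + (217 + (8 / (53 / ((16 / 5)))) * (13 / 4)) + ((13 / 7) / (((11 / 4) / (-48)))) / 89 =39 * sqrt(2) / 11 + 396271173 / 1816045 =223.22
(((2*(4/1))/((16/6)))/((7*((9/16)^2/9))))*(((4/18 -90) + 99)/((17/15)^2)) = 531200/6069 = 87.53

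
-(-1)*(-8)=-8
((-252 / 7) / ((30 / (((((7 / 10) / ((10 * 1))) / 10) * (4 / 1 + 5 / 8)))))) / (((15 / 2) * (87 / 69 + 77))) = -5957 / 90000000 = -0.00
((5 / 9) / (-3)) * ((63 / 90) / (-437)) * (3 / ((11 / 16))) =56 / 43263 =0.00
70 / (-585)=-14 / 117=-0.12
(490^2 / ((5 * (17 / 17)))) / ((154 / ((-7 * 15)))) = -360150 / 11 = -32740.91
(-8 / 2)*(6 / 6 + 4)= -20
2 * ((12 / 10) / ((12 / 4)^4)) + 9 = 1219 / 135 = 9.03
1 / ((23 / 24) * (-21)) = -8 / 161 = -0.05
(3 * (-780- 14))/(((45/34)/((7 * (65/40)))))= -614159/30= -20471.97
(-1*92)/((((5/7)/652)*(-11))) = 419888/55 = 7634.33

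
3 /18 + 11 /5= 71 /30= 2.37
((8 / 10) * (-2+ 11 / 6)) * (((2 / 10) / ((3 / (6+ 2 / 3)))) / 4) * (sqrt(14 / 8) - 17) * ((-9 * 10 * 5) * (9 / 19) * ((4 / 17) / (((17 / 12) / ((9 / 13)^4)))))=-18895680 / 9225203+ 9447840 * sqrt(7) / 156828451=-1.89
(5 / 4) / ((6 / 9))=15 / 8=1.88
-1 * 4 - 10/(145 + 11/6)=-3584/881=-4.07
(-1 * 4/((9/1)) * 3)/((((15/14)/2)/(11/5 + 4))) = -3472/225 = -15.43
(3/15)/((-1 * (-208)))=1/1040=0.00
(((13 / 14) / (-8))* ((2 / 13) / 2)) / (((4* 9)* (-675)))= 0.00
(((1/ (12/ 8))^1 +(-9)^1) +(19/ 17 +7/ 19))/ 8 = -6635/ 7752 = -0.86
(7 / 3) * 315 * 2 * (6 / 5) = 1764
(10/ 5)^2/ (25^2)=4/ 625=0.01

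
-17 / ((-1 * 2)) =17 / 2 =8.50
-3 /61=-0.05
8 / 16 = 1 / 2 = 0.50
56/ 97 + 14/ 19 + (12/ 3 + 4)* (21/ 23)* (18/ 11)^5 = 594027109438/ 6826790839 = 87.01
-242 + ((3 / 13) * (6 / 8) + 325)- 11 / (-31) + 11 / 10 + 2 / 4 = 85.13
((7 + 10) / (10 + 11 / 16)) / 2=136 / 171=0.80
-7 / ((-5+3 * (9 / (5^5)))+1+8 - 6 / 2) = -21875 / 3152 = -6.94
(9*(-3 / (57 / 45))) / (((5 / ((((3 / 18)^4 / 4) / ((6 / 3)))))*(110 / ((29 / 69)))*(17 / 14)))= -203 / 156900480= -0.00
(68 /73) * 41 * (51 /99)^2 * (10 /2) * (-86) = -346464760 /79497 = -4358.21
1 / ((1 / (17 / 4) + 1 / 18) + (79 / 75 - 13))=-7650 / 89167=-0.09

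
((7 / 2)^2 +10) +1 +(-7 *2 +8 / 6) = 127 / 12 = 10.58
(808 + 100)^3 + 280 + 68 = 748613660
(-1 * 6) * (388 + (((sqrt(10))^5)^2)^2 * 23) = -1380000002328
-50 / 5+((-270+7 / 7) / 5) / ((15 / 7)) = -2633 / 75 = -35.11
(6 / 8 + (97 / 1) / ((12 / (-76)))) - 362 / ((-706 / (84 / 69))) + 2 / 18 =-179125667 / 292284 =-612.85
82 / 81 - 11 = -809 / 81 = -9.99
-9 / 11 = -0.82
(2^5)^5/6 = 16777216/3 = 5592405.33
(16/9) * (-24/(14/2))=-128/21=-6.10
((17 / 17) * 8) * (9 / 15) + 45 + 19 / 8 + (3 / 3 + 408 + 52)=20527 / 40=513.18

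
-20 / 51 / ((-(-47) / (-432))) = 2880 / 799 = 3.60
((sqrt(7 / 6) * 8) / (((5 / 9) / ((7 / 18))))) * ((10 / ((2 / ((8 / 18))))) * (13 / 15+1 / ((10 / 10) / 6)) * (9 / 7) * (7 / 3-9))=-3296 * sqrt(42) / 27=-791.13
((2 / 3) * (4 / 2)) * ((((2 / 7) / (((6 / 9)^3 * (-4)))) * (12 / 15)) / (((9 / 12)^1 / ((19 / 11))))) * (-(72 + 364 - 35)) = 91428 / 385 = 237.48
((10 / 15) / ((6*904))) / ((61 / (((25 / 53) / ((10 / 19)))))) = 95 / 52607376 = 0.00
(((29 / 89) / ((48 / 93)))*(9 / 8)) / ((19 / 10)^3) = 0.10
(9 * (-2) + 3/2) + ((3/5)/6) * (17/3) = -239/15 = -15.93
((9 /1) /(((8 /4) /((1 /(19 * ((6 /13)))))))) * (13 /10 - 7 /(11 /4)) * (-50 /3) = 8905 /836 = 10.65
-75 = -75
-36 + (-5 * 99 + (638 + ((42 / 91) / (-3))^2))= 18087 / 169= 107.02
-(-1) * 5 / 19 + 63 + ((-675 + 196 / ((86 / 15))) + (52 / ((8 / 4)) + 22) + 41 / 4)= -1697075 / 3268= -519.30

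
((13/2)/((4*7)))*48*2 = 156/7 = 22.29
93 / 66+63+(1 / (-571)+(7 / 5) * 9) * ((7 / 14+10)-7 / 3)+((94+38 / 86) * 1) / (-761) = 1030773596881 / 6165994890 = 167.17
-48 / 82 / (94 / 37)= -444 / 1927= -0.23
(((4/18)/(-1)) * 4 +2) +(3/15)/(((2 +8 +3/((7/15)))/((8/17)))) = 98254/87975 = 1.12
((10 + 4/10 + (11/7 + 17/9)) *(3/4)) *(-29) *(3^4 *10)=-244184.14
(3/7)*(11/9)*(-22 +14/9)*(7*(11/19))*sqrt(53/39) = -22264*sqrt(2067)/20007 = -50.59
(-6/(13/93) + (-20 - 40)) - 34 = -1780/13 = -136.92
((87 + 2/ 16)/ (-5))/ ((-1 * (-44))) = -697/ 1760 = -0.40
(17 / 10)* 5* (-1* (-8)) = 68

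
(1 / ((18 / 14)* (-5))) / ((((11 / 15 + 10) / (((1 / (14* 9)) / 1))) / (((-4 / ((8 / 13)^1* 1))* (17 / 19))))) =221 / 330372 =0.00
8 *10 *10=800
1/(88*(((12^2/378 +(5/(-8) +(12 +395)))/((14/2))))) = 147/751685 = 0.00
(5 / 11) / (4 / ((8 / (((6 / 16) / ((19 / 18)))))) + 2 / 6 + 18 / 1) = 2280 / 92851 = 0.02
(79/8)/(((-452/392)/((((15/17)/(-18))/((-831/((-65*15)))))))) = 6290375/12770808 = 0.49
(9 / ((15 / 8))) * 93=2232 / 5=446.40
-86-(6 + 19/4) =-387/4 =-96.75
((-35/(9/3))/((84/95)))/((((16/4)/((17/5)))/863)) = -1393745/144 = -9678.78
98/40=49/20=2.45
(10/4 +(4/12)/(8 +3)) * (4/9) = 334/297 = 1.12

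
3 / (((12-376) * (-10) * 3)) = 1 / 3640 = 0.00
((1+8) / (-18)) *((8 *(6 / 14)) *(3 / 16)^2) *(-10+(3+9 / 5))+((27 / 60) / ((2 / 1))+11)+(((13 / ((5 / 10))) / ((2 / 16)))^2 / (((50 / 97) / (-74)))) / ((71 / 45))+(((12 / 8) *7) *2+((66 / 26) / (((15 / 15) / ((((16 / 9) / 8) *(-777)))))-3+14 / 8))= -4069854751439 / 1033760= -3936943.54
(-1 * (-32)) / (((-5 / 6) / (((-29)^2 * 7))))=-1130304 / 5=-226060.80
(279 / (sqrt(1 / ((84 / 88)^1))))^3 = 456070419 *sqrt(462) / 484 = 20253847.27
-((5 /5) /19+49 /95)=-54 /95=-0.57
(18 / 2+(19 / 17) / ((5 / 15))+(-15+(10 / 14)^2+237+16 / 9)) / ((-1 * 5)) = -1774097 / 37485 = -47.33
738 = 738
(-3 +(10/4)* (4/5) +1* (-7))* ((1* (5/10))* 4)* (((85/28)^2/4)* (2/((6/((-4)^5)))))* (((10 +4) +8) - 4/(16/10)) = 12022400/49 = 245355.10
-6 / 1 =-6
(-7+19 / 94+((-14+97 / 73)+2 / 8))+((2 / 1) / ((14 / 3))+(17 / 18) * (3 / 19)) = -102078055 / 5475876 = -18.64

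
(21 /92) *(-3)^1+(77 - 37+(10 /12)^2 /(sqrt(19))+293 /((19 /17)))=25 *sqrt(19) /684+526975 /1748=301.63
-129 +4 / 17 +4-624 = -12729 / 17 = -748.76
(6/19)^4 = 1296/130321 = 0.01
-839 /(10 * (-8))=839 /80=10.49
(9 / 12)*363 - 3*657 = -6795 / 4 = -1698.75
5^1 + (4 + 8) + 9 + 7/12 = 319/12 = 26.58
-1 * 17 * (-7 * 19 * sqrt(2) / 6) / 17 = 133 * sqrt(2) / 6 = 31.35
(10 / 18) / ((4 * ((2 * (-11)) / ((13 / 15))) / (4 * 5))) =-65 / 594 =-0.11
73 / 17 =4.29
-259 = -259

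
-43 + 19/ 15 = -626/ 15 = -41.73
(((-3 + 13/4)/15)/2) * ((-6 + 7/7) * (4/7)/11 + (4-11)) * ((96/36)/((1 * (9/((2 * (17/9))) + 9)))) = -0.01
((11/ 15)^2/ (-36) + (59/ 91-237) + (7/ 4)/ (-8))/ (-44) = 1395096413/ 259459200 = 5.38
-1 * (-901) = 901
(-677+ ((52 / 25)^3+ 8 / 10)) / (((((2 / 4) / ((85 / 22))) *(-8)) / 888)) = 19672007079 / 34375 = 572276.57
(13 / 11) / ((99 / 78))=338 / 363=0.93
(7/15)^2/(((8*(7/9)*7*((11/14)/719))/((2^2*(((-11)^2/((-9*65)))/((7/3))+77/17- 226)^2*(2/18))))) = 19005169253933756/190388323125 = 99823.19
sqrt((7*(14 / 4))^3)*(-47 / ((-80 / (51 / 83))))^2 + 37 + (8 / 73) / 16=52.81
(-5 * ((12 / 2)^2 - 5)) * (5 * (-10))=7750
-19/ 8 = -2.38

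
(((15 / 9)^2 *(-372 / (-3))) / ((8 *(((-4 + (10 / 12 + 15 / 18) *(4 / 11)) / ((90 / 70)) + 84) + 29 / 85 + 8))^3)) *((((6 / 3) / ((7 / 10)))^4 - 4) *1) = 52090870198111903125 / 892208986000402295247904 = 0.00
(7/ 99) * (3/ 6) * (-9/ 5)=-7/ 110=-0.06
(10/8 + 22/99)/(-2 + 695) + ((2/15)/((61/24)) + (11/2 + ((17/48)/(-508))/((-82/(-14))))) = 3521156459831/633932671680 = 5.55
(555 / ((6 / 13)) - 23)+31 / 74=43657 / 37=1179.92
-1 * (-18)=18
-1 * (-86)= 86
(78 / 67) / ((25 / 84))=6552 / 1675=3.91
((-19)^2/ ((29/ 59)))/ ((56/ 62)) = 660269/ 812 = 813.14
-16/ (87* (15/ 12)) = -64/ 435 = -0.15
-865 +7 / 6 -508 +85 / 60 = -16445 / 12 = -1370.42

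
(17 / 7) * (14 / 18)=1.89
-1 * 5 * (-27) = 135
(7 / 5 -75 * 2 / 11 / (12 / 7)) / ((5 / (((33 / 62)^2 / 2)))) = -71379 / 384400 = -0.19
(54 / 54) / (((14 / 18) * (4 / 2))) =9 / 14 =0.64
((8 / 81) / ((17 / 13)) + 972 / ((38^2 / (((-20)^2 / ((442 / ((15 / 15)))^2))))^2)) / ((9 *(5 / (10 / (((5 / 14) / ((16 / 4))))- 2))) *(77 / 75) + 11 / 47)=4469261743542938200 / 38702799930927054897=0.12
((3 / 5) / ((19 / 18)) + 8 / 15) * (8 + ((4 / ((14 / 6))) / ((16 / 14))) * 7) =5809 / 285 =20.38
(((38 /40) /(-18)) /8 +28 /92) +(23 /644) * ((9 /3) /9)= 0.31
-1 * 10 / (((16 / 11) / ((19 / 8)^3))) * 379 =-142975855 / 4096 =-34906.21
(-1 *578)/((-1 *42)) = 289/21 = 13.76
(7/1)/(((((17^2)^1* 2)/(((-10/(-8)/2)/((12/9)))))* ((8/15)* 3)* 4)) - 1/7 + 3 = 11841115/4143104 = 2.86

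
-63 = -63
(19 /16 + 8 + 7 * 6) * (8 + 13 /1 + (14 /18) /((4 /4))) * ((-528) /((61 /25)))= -14714700 /61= -241224.59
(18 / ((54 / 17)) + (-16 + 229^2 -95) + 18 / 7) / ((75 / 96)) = 35171296 / 525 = 66992.94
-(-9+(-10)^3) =1009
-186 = -186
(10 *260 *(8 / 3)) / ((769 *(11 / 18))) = 124800 / 8459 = 14.75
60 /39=20 /13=1.54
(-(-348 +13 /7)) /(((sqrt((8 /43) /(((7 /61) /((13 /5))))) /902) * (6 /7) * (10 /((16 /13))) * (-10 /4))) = -4371092 * sqrt(2386930) /773175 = -8734.38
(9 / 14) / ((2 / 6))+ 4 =83 / 14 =5.93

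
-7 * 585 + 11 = -4084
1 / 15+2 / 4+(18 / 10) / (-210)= 293 / 525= 0.56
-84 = -84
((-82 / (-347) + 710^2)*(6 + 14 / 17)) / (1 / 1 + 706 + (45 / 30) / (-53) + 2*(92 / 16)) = 4787.58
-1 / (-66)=0.02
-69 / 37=-1.86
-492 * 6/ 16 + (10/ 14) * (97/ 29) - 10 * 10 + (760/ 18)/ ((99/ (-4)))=-102669587/ 361746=-283.82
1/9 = 0.11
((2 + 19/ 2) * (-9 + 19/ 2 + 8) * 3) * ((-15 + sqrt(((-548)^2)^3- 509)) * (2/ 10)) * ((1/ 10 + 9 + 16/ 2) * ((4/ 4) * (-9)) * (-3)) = -16247223/ 40 + 5415741 * sqrt(27082163202493955)/ 200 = 4456249791442.74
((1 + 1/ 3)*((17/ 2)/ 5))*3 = 34/ 5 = 6.80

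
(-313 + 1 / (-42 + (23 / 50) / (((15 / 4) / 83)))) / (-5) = 3735091 / 59660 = 62.61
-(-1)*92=92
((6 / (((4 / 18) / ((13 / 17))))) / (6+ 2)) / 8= 351 / 1088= 0.32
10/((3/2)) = 20/3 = 6.67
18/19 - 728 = -727.05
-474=-474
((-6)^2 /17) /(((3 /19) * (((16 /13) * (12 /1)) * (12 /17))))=247 /192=1.29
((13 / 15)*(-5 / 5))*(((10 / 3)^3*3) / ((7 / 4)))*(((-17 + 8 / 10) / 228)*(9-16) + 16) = -3259880 / 3591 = -907.79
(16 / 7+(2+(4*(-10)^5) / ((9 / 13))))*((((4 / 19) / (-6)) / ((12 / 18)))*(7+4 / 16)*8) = 2111184340 / 1197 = 1763729.61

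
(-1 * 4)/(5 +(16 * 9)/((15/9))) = -20/457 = -0.04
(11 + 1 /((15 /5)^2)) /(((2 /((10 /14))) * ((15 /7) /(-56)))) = -2800 /27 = -103.70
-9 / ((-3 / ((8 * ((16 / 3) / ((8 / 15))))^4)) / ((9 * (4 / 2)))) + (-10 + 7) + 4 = 2211840001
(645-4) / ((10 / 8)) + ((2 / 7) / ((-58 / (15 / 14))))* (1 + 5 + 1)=512.76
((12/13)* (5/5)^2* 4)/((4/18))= 16.62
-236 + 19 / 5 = -1161 / 5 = -232.20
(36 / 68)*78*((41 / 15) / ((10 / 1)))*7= 33579 / 425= 79.01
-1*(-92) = 92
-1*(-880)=880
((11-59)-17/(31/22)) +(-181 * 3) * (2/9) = -16808/93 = -180.73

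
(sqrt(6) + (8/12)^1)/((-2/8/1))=-12.46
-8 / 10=-4 / 5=-0.80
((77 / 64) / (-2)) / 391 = -77 / 50048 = -0.00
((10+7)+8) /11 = 25 /11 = 2.27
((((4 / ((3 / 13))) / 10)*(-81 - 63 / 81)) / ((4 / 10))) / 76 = -2392 / 513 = -4.66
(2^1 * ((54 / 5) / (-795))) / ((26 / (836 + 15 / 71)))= -82206 / 94075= -0.87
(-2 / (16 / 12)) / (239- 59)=-1 / 120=-0.01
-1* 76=-76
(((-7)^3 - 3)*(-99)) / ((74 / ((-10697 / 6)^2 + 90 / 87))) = 6314819176523 / 4292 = 1471299901.33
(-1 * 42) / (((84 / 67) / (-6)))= 201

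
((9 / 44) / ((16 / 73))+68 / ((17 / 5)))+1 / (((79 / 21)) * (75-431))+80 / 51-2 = 5175323573 / 252441024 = 20.50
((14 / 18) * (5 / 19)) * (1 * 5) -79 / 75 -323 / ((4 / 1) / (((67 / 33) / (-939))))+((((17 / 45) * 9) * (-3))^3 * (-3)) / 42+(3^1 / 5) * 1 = 157731812771 / 2060635500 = 76.55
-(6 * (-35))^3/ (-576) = -128625/ 8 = -16078.12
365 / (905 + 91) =0.37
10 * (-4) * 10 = -400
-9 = -9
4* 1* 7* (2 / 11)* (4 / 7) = 32 / 11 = 2.91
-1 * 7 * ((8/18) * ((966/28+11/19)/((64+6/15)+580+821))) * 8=-746480/1252917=-0.60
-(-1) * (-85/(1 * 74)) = -1.15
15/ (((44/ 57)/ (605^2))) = 28450125/ 4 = 7112531.25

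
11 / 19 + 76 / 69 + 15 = 21868 / 1311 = 16.68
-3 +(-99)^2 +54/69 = 225372/23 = 9798.78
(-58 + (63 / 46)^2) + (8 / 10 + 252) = 2080829 / 10580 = 196.68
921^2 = 848241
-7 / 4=-1.75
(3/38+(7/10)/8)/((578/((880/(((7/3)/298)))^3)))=769947496777958400/1883413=408804386917.77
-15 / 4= -3.75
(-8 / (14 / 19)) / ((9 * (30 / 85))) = -646 / 189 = -3.42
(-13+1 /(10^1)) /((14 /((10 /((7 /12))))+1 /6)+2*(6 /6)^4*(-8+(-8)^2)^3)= -0.00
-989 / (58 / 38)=-18791 / 29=-647.97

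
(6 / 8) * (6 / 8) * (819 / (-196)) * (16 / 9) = -117 / 28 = -4.18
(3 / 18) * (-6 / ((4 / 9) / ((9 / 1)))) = -81 / 4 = -20.25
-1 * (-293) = 293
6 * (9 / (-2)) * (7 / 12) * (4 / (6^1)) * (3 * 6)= -189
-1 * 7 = -7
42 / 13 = 3.23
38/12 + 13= 97/6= 16.17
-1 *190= -190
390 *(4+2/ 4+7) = 4485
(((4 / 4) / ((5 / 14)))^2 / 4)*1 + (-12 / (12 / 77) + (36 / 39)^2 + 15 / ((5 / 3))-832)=-3790619 / 4225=-897.19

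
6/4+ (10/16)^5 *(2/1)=27701/16384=1.69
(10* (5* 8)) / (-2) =-200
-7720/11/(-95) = 1544/209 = 7.39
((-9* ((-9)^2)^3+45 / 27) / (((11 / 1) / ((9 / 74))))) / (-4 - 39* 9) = 148.97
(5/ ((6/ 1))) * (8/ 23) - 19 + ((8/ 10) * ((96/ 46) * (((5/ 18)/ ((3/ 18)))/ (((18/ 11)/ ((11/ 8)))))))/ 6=-11377/ 621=-18.32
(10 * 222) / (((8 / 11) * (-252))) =-2035 / 168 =-12.11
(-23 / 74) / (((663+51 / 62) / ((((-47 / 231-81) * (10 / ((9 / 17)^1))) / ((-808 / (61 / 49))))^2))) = -99186188502537025 / 37931532658170641028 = -0.00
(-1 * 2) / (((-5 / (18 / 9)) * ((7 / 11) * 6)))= 22 / 105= 0.21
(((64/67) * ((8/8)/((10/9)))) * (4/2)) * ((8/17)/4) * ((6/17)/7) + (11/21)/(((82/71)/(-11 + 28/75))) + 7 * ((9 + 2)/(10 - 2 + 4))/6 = -5344420717/1428989400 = -3.74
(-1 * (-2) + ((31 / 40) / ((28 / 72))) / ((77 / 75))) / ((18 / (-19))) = -161443 / 38808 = -4.16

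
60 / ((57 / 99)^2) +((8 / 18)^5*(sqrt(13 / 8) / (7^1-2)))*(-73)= 65340 / 361-18688*sqrt(26) / 295245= 180.67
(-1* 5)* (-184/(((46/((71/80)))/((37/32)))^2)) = 0.46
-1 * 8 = -8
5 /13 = 0.38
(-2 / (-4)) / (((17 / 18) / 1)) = 9 / 17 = 0.53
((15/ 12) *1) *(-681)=-3405/ 4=-851.25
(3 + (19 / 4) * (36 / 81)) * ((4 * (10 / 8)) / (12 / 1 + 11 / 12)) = 1.98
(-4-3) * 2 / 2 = -7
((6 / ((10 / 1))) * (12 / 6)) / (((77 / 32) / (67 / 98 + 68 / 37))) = 877728 / 698005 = 1.26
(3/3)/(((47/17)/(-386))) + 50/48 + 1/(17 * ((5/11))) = -13274197/95880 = -138.45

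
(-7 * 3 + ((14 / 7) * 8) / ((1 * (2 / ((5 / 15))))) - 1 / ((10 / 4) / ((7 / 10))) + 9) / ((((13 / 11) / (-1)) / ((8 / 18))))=31724 / 8775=3.62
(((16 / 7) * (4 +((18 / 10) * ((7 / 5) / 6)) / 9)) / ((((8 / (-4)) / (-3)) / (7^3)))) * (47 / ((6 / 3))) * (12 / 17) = 33550104 / 425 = 78941.42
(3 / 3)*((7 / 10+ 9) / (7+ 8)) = 97 / 150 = 0.65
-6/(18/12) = -4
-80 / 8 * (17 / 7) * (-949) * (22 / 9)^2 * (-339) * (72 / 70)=-7058768288 / 147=-48018831.89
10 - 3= 7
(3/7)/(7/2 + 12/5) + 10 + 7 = 7051/413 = 17.07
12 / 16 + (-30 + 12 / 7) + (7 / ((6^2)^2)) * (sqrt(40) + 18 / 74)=-1026923 / 37296 + 7 * sqrt(10) / 648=-27.50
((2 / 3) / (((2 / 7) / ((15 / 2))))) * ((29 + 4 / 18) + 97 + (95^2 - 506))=2723245 / 18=151291.39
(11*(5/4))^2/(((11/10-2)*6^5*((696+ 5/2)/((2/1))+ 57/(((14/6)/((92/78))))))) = -275275/3852339264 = -0.00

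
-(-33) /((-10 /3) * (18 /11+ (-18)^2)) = -121 /3980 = -0.03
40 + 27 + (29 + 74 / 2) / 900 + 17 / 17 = 68.07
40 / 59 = 0.68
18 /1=18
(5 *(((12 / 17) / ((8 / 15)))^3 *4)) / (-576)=-50625 / 628864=-0.08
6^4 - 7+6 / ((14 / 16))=9071 / 7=1295.86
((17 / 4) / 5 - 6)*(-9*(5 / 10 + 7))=347.62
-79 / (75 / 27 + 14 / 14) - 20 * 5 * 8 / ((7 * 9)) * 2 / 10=-50233 / 2142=-23.45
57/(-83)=-57/83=-0.69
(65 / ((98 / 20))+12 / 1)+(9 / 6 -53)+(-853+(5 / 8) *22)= -169635 / 196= -865.48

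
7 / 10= 0.70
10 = 10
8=8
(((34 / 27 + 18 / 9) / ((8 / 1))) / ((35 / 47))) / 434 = 517 / 410130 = 0.00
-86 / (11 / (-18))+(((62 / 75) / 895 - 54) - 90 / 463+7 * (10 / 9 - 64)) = -362743850452 / 1025602875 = -353.69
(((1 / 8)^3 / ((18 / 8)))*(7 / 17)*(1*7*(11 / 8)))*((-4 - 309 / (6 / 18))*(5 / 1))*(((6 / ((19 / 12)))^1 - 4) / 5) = 26411 / 39168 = 0.67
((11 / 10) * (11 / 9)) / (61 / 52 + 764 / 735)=154154 / 253689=0.61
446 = 446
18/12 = 3/2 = 1.50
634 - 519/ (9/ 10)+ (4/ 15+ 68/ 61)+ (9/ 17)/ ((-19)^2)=109904141/ 1871785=58.72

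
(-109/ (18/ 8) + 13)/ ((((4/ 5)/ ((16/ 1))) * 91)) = -7.79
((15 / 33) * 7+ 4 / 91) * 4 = 12916 / 1001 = 12.90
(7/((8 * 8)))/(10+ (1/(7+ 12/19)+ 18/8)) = 1015/114896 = 0.01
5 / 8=0.62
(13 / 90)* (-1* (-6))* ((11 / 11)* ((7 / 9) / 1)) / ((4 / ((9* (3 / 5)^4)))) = 2457 / 12500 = 0.20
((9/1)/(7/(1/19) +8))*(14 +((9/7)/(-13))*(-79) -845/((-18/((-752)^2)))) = 21742232905/12831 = 1694508.06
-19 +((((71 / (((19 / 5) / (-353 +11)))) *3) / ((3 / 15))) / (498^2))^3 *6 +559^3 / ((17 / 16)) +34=3654971464286766639469 / 22231945389092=164401783.12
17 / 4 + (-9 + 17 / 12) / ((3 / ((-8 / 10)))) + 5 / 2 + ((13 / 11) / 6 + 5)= 27659 / 1980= 13.97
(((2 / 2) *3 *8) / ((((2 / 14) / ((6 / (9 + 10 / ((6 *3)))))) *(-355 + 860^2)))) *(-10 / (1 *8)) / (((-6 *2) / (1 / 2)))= 63 / 8476676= 0.00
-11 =-11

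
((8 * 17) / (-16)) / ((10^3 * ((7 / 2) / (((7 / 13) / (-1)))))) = 17 / 13000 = 0.00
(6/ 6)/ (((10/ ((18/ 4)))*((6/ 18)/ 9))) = 243/ 20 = 12.15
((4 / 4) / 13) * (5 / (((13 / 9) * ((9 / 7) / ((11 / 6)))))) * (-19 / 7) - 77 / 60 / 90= -953513 / 912600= -1.04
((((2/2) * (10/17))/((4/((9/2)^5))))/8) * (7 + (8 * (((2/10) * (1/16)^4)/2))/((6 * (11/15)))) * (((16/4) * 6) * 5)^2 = 167612306302125/49020928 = 3419198.97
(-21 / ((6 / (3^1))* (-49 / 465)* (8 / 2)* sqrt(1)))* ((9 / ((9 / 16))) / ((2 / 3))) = 4185 / 7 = 597.86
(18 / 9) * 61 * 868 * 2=211792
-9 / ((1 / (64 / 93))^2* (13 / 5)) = -20480 / 12493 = -1.64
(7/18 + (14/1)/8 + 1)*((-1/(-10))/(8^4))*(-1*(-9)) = 113/163840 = 0.00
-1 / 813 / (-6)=0.00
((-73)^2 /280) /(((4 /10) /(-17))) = -90593 /112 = -808.87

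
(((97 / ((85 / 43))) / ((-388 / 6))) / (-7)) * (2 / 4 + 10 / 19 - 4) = -14577 / 45220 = -0.32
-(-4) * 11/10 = 22/5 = 4.40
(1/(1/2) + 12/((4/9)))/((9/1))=29/9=3.22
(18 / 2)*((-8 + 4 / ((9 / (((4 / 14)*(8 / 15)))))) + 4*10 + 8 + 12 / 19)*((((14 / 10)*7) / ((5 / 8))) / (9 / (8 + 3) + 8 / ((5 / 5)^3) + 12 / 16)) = 1800582784 / 2999625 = 600.27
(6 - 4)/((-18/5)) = -5/9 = -0.56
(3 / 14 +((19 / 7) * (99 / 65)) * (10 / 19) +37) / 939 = 7169 / 170898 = 0.04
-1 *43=-43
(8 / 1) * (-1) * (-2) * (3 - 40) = -592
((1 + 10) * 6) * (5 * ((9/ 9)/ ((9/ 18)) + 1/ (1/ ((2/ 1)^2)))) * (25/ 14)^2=309375/ 49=6313.78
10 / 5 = 2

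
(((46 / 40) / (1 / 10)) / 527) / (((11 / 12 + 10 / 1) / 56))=7728 / 69037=0.11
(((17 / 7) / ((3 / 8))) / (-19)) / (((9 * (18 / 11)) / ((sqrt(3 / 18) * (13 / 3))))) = -4862 * sqrt(6) / 290871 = -0.04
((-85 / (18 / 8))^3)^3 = -60716992766464000000000 / 387420489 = -156721171157429.42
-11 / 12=-0.92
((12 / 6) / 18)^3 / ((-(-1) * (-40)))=-1 / 29160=-0.00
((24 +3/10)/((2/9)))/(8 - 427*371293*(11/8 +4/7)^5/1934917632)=83232582301309206528/4346855780450319655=19.15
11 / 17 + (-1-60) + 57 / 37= -36993 / 629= -58.81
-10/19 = -0.53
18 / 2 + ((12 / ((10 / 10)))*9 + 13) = 130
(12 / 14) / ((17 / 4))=24 / 119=0.20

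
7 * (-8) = -56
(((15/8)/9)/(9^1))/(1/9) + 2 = 53/24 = 2.21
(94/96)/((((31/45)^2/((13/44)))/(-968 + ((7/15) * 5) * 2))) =-198651375/338272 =-587.25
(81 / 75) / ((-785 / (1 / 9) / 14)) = -42 / 19625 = -0.00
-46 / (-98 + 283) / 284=-23 / 26270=-0.00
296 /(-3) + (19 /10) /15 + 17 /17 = -4877 /50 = -97.54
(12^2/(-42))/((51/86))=-5.78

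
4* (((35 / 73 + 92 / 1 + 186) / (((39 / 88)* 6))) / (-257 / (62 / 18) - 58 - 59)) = -2520796 / 1153035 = -2.19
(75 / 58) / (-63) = -0.02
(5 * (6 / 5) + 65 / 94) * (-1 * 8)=-2516 / 47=-53.53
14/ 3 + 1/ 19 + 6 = 611/ 57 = 10.72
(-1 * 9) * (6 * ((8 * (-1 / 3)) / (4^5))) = 9 / 64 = 0.14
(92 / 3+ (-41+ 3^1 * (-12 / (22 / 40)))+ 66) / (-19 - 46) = 0.15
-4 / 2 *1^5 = -2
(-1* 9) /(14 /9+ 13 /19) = -1539 /383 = -4.02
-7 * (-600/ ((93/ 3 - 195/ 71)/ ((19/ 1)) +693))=5665800/ 936863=6.05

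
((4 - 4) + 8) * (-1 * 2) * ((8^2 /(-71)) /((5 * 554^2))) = 256 /27238795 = 0.00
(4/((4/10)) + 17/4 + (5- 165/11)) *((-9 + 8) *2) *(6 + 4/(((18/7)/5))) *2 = -2108/9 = -234.22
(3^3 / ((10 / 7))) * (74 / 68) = 6993 / 340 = 20.57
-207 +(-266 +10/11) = -5193/11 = -472.09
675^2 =455625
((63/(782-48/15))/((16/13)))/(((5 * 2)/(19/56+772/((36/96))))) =4496869/332288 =13.53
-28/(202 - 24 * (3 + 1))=-14/53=-0.26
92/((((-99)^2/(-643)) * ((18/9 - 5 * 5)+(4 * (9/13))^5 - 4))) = -21964208708/494374838265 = -0.04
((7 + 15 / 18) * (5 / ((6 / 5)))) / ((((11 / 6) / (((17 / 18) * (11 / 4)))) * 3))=19975 / 1296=15.41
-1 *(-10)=10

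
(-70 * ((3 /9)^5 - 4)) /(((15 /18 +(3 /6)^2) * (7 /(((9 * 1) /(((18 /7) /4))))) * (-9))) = -543760 /9477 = -57.38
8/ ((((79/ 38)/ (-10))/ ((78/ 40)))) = -5928/ 79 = -75.04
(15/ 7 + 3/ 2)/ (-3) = -17/ 14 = -1.21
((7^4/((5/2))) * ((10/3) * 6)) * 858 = 16480464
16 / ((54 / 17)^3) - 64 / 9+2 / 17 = -2173048 / 334611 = -6.49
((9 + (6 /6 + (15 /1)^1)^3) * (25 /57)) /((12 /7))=718375 /684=1050.26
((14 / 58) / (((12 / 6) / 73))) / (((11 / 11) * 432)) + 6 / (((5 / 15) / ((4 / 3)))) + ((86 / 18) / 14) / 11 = 46402691 / 1929312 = 24.05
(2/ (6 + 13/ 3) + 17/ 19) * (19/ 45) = 641/ 1395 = 0.46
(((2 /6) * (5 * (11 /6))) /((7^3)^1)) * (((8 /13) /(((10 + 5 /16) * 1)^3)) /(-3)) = -16384 /9833098275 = -0.00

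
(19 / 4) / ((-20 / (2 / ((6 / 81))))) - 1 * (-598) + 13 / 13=592.59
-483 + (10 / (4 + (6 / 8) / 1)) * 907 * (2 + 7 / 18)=697427 / 171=4078.52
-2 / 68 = -0.03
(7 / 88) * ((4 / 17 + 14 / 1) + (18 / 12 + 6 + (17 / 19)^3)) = 36650901 / 20522128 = 1.79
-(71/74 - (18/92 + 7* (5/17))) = 18735/14467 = 1.30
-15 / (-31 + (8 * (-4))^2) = -5 / 331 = -0.02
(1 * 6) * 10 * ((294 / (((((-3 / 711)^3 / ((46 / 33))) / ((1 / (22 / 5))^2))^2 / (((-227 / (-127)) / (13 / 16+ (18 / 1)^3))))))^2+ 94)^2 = 2815695379076570563201476000000000000000000000.00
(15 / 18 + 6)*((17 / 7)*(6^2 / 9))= 1394 / 21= 66.38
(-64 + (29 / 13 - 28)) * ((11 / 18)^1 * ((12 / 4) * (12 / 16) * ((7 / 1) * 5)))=-449295 / 104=-4320.14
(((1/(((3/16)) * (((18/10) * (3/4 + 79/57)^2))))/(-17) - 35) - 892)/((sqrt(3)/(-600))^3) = 89704807144000000 * sqrt(3)/4031873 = 38536254404.98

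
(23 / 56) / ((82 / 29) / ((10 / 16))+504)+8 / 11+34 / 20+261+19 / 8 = 265.80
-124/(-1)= 124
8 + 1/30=241/30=8.03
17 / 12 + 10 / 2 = 77 / 12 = 6.42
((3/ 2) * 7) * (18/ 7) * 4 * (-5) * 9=-4860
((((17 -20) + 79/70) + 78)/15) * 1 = 5329/1050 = 5.08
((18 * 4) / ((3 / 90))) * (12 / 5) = 5184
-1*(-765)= 765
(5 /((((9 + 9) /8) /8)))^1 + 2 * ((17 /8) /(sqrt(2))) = 17 * sqrt(2) /8 + 160 /9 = 20.78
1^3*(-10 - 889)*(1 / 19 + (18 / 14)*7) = -154628 / 19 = -8138.32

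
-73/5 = -14.60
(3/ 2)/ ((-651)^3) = -1/ 183929634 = -0.00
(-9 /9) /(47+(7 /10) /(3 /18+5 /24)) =-15 /733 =-0.02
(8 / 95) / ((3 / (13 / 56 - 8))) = -29 / 133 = -0.22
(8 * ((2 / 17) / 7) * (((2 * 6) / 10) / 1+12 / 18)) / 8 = 8 / 255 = 0.03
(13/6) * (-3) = -13/2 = -6.50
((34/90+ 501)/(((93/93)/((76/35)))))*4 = 6858848/1575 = 4354.82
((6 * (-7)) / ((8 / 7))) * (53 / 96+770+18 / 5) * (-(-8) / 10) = -18208057 / 800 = -22760.07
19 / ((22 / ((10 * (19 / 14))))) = 1805 / 154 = 11.72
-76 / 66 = -38 / 33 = -1.15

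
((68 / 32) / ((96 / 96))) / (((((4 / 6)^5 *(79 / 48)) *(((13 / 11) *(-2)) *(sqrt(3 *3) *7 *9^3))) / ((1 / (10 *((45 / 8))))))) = -187 / 38820600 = -0.00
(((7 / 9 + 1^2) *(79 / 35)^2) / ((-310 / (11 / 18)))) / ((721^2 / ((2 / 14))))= -274604 / 55965627199125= -0.00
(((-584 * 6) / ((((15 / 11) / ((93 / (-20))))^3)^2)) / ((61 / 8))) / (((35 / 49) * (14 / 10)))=-344326452986912979 / 476562500000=-722521.08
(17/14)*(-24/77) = -204/539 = -0.38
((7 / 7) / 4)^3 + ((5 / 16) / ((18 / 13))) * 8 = 1.82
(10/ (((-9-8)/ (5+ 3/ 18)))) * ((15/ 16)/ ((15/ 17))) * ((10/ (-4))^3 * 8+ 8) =6045/ 16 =377.81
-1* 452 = -452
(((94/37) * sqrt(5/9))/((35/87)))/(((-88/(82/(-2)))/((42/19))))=167649 * sqrt(5)/77330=4.85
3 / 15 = 1 / 5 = 0.20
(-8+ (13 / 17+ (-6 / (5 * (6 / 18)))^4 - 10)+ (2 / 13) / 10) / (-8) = -5205299 / 276250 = -18.84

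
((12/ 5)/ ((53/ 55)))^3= 15.45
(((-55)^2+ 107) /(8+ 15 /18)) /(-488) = -2349 /3233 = -0.73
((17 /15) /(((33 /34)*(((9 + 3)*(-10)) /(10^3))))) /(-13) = 2890 /3861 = 0.75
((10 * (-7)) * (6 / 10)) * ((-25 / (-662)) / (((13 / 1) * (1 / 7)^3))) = -180075 / 4303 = -41.85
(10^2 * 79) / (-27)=-7900 / 27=-292.59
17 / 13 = 1.31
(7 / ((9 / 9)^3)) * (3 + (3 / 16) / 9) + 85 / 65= 14011 / 624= 22.45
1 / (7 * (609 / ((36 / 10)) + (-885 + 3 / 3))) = -6 / 30023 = -0.00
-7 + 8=1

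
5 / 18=0.28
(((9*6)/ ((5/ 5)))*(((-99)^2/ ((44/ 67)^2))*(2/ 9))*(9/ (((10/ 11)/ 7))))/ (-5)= -755943111/ 200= -3779715.56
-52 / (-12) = 13 / 3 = 4.33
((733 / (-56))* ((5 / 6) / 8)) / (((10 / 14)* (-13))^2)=-5131 / 324480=-0.02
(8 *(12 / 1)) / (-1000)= -12 / 125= -0.10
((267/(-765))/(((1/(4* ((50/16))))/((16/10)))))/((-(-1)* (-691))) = 356/35241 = 0.01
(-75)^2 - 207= 5418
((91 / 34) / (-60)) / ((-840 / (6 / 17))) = 0.00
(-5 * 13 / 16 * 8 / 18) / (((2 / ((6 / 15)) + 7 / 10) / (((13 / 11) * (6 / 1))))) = -4225 / 1881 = -2.25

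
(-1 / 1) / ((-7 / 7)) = 1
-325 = -325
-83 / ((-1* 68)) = 1.22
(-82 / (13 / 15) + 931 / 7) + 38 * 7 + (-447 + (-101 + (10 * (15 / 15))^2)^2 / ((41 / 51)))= -75351 / 533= -141.37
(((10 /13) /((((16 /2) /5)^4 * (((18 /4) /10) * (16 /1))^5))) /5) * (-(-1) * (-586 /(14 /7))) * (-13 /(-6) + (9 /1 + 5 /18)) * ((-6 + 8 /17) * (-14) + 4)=-10197201171875 /30788409360384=-0.33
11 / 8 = 1.38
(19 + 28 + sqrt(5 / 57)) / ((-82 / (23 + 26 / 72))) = -39527 / 2952 - 841 * sqrt(285) / 168264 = -13.47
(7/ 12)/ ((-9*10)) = -7/ 1080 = -0.01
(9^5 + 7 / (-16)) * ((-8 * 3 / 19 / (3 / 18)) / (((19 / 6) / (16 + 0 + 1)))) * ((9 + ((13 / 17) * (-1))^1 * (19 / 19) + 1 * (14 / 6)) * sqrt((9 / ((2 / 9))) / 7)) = -5892574149 * sqrt(14) / 361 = -61074774.49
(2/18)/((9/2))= 2/81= 0.02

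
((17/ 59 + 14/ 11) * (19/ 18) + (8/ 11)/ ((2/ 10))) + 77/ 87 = 2089921/ 338778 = 6.17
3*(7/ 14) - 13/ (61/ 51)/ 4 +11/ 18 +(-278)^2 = 169714333/ 2196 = 77283.39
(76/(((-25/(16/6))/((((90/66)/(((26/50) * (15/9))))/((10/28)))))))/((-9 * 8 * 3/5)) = 1064/1287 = 0.83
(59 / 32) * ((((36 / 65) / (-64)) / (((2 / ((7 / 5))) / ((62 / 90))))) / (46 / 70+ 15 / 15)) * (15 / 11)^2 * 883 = -712218087 / 93423616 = -7.62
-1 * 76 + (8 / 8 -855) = -930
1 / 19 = 0.05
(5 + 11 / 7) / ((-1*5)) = -46 / 35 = -1.31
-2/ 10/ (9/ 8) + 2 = 82/ 45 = 1.82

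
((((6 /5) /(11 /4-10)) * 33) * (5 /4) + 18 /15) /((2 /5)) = -408 /29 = -14.07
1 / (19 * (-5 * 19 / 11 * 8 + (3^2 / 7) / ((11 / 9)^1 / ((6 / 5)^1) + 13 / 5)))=-75229 / 98247290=-0.00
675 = 675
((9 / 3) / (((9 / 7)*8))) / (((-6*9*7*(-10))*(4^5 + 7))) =1 / 13361760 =0.00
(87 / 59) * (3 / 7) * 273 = 10179 / 59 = 172.53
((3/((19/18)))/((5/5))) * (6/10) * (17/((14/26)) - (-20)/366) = 2187702/40565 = 53.93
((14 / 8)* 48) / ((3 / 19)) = 532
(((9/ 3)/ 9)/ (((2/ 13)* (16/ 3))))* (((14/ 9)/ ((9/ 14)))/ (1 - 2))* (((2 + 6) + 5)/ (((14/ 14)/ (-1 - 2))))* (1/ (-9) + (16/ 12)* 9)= 886067/ 1944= 455.80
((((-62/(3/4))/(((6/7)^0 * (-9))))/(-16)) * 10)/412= -155/11124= -0.01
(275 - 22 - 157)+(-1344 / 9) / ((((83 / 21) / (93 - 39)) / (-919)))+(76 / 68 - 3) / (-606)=801676422032 / 427533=1875121.74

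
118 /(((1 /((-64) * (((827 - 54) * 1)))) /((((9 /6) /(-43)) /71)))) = 8756544 /3053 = 2868.18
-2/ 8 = -1/ 4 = -0.25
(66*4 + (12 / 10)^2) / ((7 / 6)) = 5688 / 25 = 227.52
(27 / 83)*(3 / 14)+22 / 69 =31153 / 80178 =0.39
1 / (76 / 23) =23 / 76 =0.30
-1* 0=0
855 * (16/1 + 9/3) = 16245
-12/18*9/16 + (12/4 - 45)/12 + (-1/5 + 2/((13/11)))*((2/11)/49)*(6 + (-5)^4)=-106773/280280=-0.38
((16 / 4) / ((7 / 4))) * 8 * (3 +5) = 1024 / 7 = 146.29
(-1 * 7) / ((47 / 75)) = -525 / 47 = -11.17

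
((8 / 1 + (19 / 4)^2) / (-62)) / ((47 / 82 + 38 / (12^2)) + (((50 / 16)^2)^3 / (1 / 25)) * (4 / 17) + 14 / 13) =-81669040128 / 907952599528859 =-0.00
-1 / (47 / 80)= -80 / 47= -1.70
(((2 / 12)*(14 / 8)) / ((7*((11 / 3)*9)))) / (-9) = -1 / 7128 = -0.00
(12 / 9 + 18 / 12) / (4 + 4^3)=1 / 24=0.04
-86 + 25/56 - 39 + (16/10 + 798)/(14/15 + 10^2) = -4944243/42392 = -116.63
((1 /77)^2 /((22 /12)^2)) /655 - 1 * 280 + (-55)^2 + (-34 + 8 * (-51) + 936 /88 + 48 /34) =18493412899342 /7988349215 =2315.05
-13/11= -1.18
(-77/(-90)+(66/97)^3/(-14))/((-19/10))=-478993427/1092469581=-0.44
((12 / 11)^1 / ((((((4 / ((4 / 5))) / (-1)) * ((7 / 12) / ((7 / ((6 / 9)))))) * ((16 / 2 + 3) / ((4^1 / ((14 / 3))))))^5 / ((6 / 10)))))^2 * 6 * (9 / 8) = 1888627587614233803620352 / 216437582320051337531494140625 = 0.00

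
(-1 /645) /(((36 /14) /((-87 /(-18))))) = -203 /69660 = -0.00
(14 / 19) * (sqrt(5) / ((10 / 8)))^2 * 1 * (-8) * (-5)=1792 / 19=94.32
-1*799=-799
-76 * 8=-608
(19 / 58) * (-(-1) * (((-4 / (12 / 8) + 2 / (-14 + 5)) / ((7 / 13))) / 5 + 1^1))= -437 / 18270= -0.02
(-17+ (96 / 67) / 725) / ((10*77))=-825679 / 37402750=-0.02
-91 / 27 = -3.37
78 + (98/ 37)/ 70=14437/ 185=78.04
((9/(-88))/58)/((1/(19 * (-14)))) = 1197/2552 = 0.47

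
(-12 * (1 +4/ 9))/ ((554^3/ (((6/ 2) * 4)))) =-0.00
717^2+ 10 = 514099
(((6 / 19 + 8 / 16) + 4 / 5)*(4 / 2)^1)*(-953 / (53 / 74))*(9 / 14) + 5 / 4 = -389528347 / 140980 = -2763.00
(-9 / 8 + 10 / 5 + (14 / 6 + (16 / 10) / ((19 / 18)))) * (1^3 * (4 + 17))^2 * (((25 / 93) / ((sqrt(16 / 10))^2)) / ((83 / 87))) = 1147919325 / 3128768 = 366.89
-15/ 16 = -0.94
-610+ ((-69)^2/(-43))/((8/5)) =-233645/344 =-679.20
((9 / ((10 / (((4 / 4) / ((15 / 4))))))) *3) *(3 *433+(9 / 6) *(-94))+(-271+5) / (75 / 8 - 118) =18166636 / 21725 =836.21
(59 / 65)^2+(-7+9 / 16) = -379479 / 67600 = -5.61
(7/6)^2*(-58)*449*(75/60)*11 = -35091595/72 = -487383.26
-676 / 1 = -676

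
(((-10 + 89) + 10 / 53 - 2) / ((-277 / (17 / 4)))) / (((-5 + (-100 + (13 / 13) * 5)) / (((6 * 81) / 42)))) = 5633307 / 41106800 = 0.14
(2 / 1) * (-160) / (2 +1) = -320 / 3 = -106.67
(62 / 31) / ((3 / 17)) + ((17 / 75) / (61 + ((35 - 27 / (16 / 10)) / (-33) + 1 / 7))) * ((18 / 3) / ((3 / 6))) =95557442 / 8398275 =11.38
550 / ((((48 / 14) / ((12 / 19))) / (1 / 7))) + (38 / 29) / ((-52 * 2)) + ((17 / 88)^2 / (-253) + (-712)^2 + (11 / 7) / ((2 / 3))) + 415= 49843510378806707 / 98237851712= 507375.82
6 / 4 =3 / 2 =1.50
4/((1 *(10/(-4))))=-8/5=-1.60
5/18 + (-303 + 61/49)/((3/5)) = -443335/882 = -502.65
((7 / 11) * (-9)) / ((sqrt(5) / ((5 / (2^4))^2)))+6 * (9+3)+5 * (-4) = 52 -315 * sqrt(5) / 2816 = 51.75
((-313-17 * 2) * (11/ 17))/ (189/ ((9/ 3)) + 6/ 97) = -370249/ 103989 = -3.56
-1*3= -3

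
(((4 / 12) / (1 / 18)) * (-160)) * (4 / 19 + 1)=-22080 / 19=-1162.11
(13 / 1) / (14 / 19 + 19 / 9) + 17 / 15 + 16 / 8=56234 / 7305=7.70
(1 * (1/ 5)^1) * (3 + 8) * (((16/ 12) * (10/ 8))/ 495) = 1/ 135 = 0.01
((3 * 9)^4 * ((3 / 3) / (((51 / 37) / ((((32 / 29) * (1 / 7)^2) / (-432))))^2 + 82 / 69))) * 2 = 0.00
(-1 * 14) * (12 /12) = -14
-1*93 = -93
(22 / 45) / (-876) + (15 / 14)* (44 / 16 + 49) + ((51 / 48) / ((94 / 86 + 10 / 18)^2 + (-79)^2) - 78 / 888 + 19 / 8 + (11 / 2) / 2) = 2309810507719056329 / 38189288931791760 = 60.48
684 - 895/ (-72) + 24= 51871/ 72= 720.43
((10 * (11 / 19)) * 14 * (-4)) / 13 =-6160 / 247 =-24.94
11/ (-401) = -0.03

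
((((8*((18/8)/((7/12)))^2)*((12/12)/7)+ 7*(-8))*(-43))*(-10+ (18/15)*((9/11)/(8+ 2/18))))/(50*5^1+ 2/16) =-16591609856/250515195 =-66.23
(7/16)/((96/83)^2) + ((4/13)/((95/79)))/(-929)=55280375149/169178480640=0.33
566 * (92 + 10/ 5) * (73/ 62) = 1941946/ 31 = 62643.42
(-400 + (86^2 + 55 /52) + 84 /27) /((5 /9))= 3276079 /260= 12600.30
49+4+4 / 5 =269 / 5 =53.80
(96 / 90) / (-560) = -1 / 525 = -0.00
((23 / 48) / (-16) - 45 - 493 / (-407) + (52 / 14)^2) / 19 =-459834817 / 291008256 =-1.58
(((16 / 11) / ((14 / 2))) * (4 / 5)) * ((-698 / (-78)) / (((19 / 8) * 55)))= 178688 / 15690675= 0.01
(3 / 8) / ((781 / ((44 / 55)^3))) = 24 / 97625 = 0.00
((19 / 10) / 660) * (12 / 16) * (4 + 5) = 171 / 8800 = 0.02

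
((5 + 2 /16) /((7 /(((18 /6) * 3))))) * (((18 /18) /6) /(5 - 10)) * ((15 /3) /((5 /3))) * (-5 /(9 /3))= 123 /112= 1.10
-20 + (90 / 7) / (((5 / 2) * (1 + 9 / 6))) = -628 / 35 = -17.94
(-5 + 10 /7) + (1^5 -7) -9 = -130 /7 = -18.57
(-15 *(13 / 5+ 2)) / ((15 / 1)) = -4.60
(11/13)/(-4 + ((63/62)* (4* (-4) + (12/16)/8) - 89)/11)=-240064/3847207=-0.06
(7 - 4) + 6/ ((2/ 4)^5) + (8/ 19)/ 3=11123/ 57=195.14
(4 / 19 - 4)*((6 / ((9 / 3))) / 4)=-1.89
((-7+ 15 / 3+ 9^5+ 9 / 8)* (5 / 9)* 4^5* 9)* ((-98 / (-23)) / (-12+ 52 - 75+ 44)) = 29627987200 / 207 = 143130372.95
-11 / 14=-0.79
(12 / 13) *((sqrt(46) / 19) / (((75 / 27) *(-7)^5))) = -108 *sqrt(46) / 103783225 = -0.00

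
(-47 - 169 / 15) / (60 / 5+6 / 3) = -437 / 105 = -4.16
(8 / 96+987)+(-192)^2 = 454213 / 12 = 37851.08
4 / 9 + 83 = 751 / 9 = 83.44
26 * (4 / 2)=52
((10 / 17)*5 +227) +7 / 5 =19664 / 85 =231.34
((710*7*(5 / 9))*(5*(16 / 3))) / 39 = 1988000 / 1053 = 1887.94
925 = 925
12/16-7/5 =-13/20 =-0.65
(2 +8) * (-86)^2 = 73960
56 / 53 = 1.06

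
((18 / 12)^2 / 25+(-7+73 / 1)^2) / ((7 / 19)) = 8276571 / 700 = 11823.67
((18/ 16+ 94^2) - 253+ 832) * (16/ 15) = 150658/ 15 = 10043.87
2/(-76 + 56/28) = -1/37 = -0.03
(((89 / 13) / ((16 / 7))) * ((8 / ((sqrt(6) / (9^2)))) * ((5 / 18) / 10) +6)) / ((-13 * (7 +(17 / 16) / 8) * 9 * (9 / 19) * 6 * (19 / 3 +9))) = -23674 * sqrt(6) / 95818437 - 47348 / 95818437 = -0.00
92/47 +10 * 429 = 201722/47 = 4291.96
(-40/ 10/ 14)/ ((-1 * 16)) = 1/ 56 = 0.02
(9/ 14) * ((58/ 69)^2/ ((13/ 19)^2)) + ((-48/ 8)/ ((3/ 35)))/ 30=-2559043/ 1877421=-1.36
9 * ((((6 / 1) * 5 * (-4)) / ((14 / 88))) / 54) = -880 / 7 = -125.71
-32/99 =-0.32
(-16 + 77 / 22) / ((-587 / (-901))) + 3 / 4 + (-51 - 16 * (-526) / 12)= 4451081 / 7044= 631.90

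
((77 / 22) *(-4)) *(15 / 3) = -70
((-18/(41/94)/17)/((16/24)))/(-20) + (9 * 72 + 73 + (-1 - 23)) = 4859359/6970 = 697.18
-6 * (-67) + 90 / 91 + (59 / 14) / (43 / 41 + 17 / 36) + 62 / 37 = 407.44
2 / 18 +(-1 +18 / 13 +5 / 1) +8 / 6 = 799 / 117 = 6.83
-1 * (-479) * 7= 3353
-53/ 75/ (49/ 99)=-1749/ 1225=-1.43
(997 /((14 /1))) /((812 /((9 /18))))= 997 /22736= 0.04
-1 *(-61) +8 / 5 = 313 / 5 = 62.60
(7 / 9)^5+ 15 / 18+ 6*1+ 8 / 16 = 449833 / 59049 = 7.62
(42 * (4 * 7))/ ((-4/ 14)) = -4116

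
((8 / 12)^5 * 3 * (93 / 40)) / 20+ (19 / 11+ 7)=65141 / 7425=8.77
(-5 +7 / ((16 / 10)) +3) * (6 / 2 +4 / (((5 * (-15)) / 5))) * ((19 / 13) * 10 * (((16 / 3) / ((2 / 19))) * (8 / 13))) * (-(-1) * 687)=1030386416 / 507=2032320.35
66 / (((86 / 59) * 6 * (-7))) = -649 / 602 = -1.08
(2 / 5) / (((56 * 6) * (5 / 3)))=1 / 1400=0.00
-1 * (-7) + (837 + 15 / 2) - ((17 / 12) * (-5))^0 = 1701 / 2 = 850.50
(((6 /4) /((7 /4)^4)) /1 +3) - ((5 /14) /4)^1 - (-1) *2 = 97397 /19208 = 5.07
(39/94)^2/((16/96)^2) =13689/2209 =6.20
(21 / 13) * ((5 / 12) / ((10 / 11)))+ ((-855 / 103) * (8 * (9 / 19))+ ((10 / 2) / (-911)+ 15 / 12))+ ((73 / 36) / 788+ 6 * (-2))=-41.47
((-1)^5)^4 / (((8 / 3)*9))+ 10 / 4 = 61 / 24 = 2.54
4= 4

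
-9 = -9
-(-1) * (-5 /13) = -5 /13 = -0.38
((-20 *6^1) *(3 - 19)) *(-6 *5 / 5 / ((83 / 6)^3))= -2488320 / 571787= -4.35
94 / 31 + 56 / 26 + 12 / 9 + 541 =661951 / 1209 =547.52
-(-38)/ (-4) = -19/ 2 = -9.50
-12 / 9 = -1.33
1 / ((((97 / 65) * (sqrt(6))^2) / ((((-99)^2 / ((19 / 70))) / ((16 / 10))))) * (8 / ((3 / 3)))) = 37162125 / 117952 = 315.06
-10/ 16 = -5/ 8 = -0.62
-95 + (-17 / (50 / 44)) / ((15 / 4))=-37121 / 375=-98.99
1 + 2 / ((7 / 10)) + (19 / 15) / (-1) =272 / 105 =2.59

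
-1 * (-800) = 800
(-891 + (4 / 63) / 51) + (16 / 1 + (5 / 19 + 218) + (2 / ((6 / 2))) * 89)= -36469616 / 61047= -597.40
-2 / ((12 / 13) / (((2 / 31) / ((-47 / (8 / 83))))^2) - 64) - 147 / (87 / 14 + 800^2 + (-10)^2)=-90305272272398 / 393166127586881045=-0.00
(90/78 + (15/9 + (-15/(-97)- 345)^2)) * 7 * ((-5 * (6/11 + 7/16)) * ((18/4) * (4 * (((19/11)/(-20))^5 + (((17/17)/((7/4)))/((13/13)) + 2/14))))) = -5835996150908594963809917/110946317740544000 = -52601981.48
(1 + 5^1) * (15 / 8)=45 / 4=11.25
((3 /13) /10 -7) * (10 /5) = -13.95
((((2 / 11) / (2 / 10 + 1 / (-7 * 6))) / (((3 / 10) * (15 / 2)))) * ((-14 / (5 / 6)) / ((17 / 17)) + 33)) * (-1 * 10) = -30240 / 407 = -74.30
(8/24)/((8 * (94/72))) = 3/94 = 0.03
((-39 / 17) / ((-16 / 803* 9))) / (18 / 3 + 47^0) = 10439 / 5712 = 1.83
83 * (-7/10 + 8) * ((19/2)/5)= 115121/100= 1151.21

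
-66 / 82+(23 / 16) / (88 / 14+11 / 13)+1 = 168885 / 425744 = 0.40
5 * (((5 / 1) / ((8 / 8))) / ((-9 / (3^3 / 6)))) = -25 / 2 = -12.50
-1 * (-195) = 195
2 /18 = 1 /9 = 0.11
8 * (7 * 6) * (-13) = -4368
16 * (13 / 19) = 208 / 19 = 10.95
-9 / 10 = -0.90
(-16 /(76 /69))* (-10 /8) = 345 /19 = 18.16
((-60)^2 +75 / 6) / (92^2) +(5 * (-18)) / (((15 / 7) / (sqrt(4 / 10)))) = 7225 / 16928-42 * sqrt(10) / 5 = -26.14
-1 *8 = -8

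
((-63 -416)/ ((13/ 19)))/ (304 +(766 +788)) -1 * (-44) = 43.62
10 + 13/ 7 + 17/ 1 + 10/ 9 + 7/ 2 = 4217/ 126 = 33.47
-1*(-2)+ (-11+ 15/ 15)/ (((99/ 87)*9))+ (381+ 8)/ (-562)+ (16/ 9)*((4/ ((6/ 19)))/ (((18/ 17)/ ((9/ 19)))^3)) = 141457379/ 60255954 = 2.35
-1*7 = -7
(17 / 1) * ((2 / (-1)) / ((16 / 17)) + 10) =1071 / 8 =133.88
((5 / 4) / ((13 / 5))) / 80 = 5 / 832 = 0.01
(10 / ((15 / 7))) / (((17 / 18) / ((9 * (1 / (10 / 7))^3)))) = 64827 / 4250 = 15.25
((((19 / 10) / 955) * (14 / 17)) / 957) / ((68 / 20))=133 / 264127215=0.00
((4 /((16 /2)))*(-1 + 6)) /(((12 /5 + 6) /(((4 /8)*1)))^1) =25 /168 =0.15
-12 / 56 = -3 / 14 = -0.21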